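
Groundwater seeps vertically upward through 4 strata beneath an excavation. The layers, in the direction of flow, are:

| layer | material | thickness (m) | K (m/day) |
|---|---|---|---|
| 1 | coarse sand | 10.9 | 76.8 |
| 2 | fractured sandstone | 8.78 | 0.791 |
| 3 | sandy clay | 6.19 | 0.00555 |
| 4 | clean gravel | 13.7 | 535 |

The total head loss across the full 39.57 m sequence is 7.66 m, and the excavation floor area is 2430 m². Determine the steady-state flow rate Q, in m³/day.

Flow is perpendicular to layering, so the layers act in series and the equivalent K is the thickness-weighted harmonic mean.
Total thickness L = 10.9 + 8.78 + 6.19 + 13.7 = 39.57 m.
Σ(b_i/K_i) = 10.9/76.8 + 8.78/0.791 + 6.19/0.00555 + 13.7/535 = 1127 d.
K_eq = L / Σ(b_i/K_i) = 39.57 / 1127 = 0.03512 m/day.
Q = K_eq · A · (Δh/L) = 0.03512 × 2430 × (7.66/39.57) = 16.52 m³/day.

16.5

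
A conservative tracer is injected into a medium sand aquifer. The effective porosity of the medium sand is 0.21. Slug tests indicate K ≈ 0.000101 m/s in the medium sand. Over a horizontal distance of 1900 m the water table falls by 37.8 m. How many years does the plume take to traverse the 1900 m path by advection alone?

Convert K: 0.000101 m/s × 86400 = 8.726 m/day.
Hydraulic gradient i = Δh / L = 37.8 / 1900 = 0.01989.
Darcy flux q = K · i = 8.726 × 0.01989 = 0.1736 m/day.
Seepage velocity v = q / n_e = 0.1736 / 0.21 = 0.8267 m/day.
Travel time t = L / v = 1900 / 0.8267 = 2298 days = 6.292 years.

6.29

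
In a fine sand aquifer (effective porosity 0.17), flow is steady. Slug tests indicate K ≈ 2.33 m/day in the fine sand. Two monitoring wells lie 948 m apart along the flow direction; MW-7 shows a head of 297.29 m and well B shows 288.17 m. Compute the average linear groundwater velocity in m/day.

0.132

Hydraulic gradient i = (297.29 − 288.17) / 948 = 9.12 / 948 = 0.009620.
Darcy flux q = K · i = 2.330 × 0.009620 = 0.02242 m/day.
Seepage velocity v = q / n_e = 0.02242 / 0.17 = 0.1319 m/day.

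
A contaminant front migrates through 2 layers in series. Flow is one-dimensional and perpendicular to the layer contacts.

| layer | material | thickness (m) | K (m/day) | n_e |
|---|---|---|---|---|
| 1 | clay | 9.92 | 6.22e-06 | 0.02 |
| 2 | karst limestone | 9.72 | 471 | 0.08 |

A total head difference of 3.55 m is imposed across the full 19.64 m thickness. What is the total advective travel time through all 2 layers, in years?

With flow normal to the layers, continuity requires the same specific discharge q through every layer.
Σ(b_i/K_i) = 9.92/6.22e-06 + 9.72/471 = 1.595e+06 d.
q = Δh / Σ(b_i/K_i) = 3.55 / 1.595e+06 = 2.226e-06 m/day.
In each layer the seepage velocity is v_i = q/n_i, so the layer transit time is t_i = b_i·n_i / q:
  layer 1 (clay): t_1 = 9.92 × 0.02 / 2.226e-06 = 89132 d
  layer 2 (karst limestone): t_2 = 9.72 × 0.08 / 2.226e-06 = 3.493e+05 d
Total t = Σ t_i = 4.385e+05 days = 1200 years.

1200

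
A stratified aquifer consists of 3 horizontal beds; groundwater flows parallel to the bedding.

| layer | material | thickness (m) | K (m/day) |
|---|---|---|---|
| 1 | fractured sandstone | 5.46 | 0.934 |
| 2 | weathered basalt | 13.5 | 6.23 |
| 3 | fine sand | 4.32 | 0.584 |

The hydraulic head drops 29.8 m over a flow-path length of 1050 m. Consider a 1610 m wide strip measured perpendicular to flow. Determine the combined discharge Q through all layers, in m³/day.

4190

Flow is parallel to layering, so each bed carries its own Darcy discharge and the transmissivities add.
Σ(K_i·b_i) = 0.934×5.46 + 6.23×13.5 + 0.584×4.32 = 91.73 m²/day.
Hydraulic gradient i = Δh / L = 29.8 / 1050 = 0.02838.
Q = Σ(K_i·b_i) · W · i = 91.73 × 1610 × 0.02838 = 4191 m³/day.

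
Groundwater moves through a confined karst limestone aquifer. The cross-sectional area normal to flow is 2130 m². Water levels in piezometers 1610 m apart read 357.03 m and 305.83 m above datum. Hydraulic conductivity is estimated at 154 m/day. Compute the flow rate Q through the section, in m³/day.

10400

Hydraulic gradient i = (357.03 − 305.83) / 1610 = 51.2 / 1610 = 0.03180.
Darcy's law: Q = K · A · i = 154.0 × 2130 × 0.03180 = 10431 m³/day.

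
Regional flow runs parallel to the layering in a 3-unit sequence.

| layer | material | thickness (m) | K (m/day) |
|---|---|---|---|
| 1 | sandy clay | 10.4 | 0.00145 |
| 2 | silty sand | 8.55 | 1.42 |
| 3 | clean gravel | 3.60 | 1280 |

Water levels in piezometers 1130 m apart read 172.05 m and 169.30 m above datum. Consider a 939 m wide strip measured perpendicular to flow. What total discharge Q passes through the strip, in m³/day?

10600

Flow is parallel to layering, so each bed carries its own Darcy discharge and the transmissivities add.
Σ(K_i·b_i) = 0.00145×10.4 + 1.42×8.55 + 1280×3.60 = 4620 m²/day.
Hydraulic gradient i = (172.05 − 169.30) / 1130 = 2.75 / 1130 = 0.002434.
Q = Σ(K_i·b_i) · W · i = 4620 × 939 × 0.002434 = 10558 m³/day.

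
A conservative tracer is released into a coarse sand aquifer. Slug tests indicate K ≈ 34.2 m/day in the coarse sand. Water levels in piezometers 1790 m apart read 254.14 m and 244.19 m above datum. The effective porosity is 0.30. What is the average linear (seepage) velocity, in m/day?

0.634

Hydraulic gradient i = (254.14 − 244.19) / 1790 = 9.95 / 1790 = 0.005559.
Darcy flux q = K · i = 34.20 × 0.005559 = 0.1901 m/day.
Seepage velocity v = q / n_e = 0.1901 / 0.30 = 0.6337 m/day.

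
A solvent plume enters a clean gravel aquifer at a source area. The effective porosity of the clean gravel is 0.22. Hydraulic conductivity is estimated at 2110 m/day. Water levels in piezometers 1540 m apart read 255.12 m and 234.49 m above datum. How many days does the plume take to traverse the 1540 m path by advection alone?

Hydraulic gradient i = (255.12 − 234.49) / 1540 = 20.63 / 1540 = 0.01340.
Darcy flux q = K · i = 2110 × 0.01340 = 28.27 m/day.
Seepage velocity v = q / n_e = 28.27 / 0.22 = 128.5 m/day.
Travel time t = L / v = 1540 / 128.5 = 11.99 days.

12.0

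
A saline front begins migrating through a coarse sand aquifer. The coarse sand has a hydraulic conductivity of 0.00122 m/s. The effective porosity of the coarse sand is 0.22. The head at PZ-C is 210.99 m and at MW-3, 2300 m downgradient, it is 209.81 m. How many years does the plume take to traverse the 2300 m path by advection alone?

25.6

Convert K: 0.00122 m/s × 86400 = 105.4 m/day.
Hydraulic gradient i = (210.99 − 209.81) / 2300 = 1.18 / 2300 = 0.0005130.
Darcy flux q = K · i = 105.4 × 0.0005130 = 0.05408 m/day.
Seepage velocity v = q / n_e = 0.05408 / 0.22 = 0.2458 m/day.
Travel time t = L / v = 2300 / 0.2458 = 9357 days = 25.62 years.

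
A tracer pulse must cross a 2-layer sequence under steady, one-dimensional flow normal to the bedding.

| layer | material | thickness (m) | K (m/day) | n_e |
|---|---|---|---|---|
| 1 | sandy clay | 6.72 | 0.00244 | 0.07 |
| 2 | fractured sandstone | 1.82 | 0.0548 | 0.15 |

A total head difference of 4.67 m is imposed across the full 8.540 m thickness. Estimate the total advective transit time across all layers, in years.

1.21

With flow normal to the layers, continuity requires the same specific discharge q through every layer.
Σ(b_i/K_i) = 6.72/0.00244 + 1.82/0.0548 = 2787 d.
q = Δh / Σ(b_i/K_i) = 4.67 / 2787 = 0.001675 m/day.
In each layer the seepage velocity is v_i = q/n_i, so the layer transit time is t_i = b_i·n_i / q:
  layer 1 (sandy clay): t_1 = 6.72 × 0.07 / 0.001675 = 280.8 d
  layer 2 (fractured sandstone): t_2 = 1.82 × 0.15 / 0.001675 = 162.9 d
Total t = Σ t_i = 443.7 days = 1.215 years.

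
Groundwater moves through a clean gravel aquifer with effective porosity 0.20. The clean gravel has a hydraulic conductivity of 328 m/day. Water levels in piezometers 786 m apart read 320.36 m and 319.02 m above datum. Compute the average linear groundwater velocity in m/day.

Hydraulic gradient i = (320.36 − 319.02) / 786 = 1.34 / 786 = 0.001705.
Darcy flux q = K · i = 328.0 × 0.001705 = 0.5592 m/day.
Seepage velocity v = q / n_e = 0.5592 / 0.20 = 2.796 m/day.

2.80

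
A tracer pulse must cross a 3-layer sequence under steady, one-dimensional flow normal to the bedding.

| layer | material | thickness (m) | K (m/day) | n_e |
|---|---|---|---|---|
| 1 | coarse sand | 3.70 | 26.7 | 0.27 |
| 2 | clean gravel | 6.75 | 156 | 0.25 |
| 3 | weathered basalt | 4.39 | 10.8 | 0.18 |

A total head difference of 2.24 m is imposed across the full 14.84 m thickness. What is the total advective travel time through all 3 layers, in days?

With flow normal to the layers, continuity requires the same specific discharge q through every layer.
Σ(b_i/K_i) = 3.70/26.7 + 6.75/156 + 4.39/10.8 = 0.5883 d.
q = Δh / Σ(b_i/K_i) = 2.24 / 0.5883 = 3.807 m/day.
In each layer the seepage velocity is v_i = q/n_i, so the layer transit time is t_i = b_i·n_i / q:
  layer 1 (coarse sand): t_1 = 3.70 × 0.27 / 3.807 = 0.2624 d
  layer 2 (clean gravel): t_2 = 6.75 × 0.25 / 3.807 = 0.4432 d
  layer 3 (weathered basalt): t_3 = 4.39 × 0.18 / 3.807 = 0.2075 d
Total t = Σ t_i = 0.9131 days.

0.913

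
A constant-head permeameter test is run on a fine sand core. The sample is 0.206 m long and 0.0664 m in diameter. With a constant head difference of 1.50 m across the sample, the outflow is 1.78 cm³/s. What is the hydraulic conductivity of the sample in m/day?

Cross-sectional area A = π·(d/2)² = π × (0.0664/2)² = 0.003463 m².
Convert discharge: 1.78 cm³/s = 1.780e-06 m³/s.
Darcy's law rearranged: K = Q·L / (A·Δh) = 1.780e-06 × 0.206 / (0.003463 × 1.50) = 7.059e-05 m/s = 6.099 m/day.

6.10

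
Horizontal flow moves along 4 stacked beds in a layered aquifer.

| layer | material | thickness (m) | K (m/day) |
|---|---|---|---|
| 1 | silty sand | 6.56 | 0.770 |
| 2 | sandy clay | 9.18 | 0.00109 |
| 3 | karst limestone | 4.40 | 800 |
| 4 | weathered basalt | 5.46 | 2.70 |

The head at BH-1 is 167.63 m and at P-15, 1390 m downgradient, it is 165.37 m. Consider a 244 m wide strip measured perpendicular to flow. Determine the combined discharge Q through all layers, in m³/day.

Flow is parallel to layering, so each bed carries its own Darcy discharge and the transmissivities add.
Σ(K_i·b_i) = 0.770×6.56 + 0.00109×9.18 + 800×4.40 + 2.70×5.46 = 3540 m²/day.
Hydraulic gradient i = (167.63 − 165.37) / 1390 = 2.26 / 1390 = 0.001626.
Q = Σ(K_i·b_i) · W · i = 3540 × 244 × 0.001626 = 1404 m³/day.

1400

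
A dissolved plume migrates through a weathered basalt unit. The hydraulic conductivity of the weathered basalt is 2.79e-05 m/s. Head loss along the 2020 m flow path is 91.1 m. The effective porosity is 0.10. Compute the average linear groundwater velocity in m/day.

1.09

Convert K: 2.79e-05 m/s × 86400 = 2.411 m/day.
Hydraulic gradient i = Δh / L = 91.1 / 2020 = 0.04510.
Darcy flux q = K · i = 2.411 × 0.04510 = 0.1087 m/day.
Seepage velocity v = q / n_e = 0.1087 / 0.10 = 1.087 m/day.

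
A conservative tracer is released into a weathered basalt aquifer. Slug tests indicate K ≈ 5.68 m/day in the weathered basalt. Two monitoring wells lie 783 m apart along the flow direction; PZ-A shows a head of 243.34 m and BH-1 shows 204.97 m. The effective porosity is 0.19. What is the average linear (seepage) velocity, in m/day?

Hydraulic gradient i = (243.34 − 204.97) / 783 = 38.37 / 783 = 0.04900.
Darcy flux q = K · i = 5.680 × 0.04900 = 0.2783 m/day.
Seepage velocity v = q / n_e = 0.2783 / 0.19 = 1.465 m/day.

1.46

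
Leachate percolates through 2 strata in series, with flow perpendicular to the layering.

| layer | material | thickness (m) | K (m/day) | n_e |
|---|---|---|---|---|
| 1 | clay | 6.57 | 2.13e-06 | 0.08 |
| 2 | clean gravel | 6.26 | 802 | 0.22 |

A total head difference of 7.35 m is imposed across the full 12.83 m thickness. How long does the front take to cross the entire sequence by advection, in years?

With flow normal to the layers, continuity requires the same specific discharge q through every layer.
Σ(b_i/K_i) = 6.57/2.13e-06 + 6.26/802 = 3.085e+06 d.
q = Δh / Σ(b_i/K_i) = 7.35 / 3.085e+06 = 2.383e-06 m/day.
In each layer the seepage velocity is v_i = q/n_i, so the layer transit time is t_i = b_i·n_i / q:
  layer 1 (clay): t_1 = 6.57 × 0.08 / 2.383e-06 = 2.206e+05 d
  layer 2 (clean gravel): t_2 = 6.26 × 0.22 / 2.383e-06 = 5.780e+05 d
Total t = Σ t_i = 7.985e+05 days = 2186 years.

2190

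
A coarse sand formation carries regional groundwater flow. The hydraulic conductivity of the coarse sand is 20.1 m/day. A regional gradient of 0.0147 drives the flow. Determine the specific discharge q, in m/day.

0.295

Hydraulic gradient i = 0.0147.
Specific discharge q = K · i = 20.10 × 0.01470 = 0.2955 m/day.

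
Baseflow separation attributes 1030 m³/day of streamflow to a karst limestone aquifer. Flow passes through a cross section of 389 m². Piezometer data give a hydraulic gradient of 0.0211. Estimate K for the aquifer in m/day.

125

Hydraulic gradient i = 0.0211.
From Q = K·A·i, K = Q / (A·i) = 1030 / (389.0 × 0.02110) = 125.5 m/day.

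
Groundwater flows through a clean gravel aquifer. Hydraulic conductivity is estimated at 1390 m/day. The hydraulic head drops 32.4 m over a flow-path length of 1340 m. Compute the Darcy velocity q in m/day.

33.6

Hydraulic gradient i = Δh / L = 32.4 / 1340 = 0.02418.
Specific discharge q = K · i = 1390 × 0.02418 = 33.61 m/day.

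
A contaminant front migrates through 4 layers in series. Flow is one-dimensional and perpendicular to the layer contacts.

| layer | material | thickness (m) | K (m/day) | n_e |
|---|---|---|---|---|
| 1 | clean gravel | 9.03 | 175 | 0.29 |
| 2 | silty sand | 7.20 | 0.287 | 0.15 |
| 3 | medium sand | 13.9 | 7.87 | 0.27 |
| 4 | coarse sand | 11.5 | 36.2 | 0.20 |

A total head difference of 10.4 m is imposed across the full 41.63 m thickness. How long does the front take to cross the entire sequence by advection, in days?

With flow normal to the layers, continuity requires the same specific discharge q through every layer.
Σ(b_i/K_i) = 9.03/175 + 7.20/0.287 + 13.9/7.87 + 11.5/36.2 = 27.22 d.
q = Δh / Σ(b_i/K_i) = 10.4 / 27.22 = 0.3820 m/day.
In each layer the seepage velocity is v_i = q/n_i, so the layer transit time is t_i = b_i·n_i / q:
  layer 1 (clean gravel): t_1 = 9.03 × 0.29 / 0.3820 = 6.855 d
  layer 2 (silty sand): t_2 = 7.20 × 0.15 / 0.3820 = 2.827 d
  layer 3 (medium sand): t_3 = 13.9 × 0.27 / 0.3820 = 9.824 d
  layer 4 (coarse sand): t_4 = 11.5 × 0.20 / 0.3820 = 6.020 d
Total t = Σ t_i = 25.53 days.

25.5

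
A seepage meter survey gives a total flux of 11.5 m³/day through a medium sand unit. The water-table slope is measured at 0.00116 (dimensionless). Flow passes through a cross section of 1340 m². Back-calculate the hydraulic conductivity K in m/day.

7.40

Hydraulic gradient i = 0.00116.
From Q = K·A·i, K = Q / (A·i) = 11.5 / (1340 × 0.001160) = 7.398 m/day.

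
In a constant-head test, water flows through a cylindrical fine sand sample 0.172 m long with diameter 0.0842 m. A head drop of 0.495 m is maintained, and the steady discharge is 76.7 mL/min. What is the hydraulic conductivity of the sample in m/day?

Cross-sectional area A = π·(d/2)² = π × (0.0842/2)² = 0.005568 m².
Convert discharge: 76.7 mL/min = 1.278e-06 m³/s.
Darcy's law rearranged: K = Q·L / (A·Δh) = 1.278e-06 × 0.172 / (0.005568 × 0.495) = 7.977e-05 m/s = 6.892 m/day.

6.89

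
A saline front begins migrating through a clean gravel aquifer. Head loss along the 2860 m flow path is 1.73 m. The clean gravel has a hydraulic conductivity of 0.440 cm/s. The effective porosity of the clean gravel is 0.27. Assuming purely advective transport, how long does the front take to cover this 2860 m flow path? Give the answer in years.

Convert K: 0.440 cm/s × 864 = 380.2 m/day.
Hydraulic gradient i = Δh / L = 1.73 / 2860 = 0.0006049.
Darcy flux q = K · i = 380.2 × 0.0006049 = 0.2300 m/day.
Seepage velocity v = q / n_e = 0.2300 / 0.27 = 0.8517 m/day.
Travel time t = L / v = 2860 / 0.8517 = 3358 days = 9.194 years.

9.19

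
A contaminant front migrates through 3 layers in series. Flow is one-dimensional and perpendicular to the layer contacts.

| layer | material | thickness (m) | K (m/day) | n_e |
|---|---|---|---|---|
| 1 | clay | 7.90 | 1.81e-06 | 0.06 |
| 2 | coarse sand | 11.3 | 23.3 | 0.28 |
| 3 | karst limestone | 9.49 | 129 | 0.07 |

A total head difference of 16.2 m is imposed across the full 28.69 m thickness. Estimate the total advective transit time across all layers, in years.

With flow normal to the layers, continuity requires the same specific discharge q through every layer.
Σ(b_i/K_i) = 7.90/1.81e-06 + 11.3/23.3 + 9.49/129 = 4.365e+06 d.
q = Δh / Σ(b_i/K_i) = 16.2 / 4.365e+06 = 3.712e-06 m/day.
In each layer the seepage velocity is v_i = q/n_i, so the layer transit time is t_i = b_i·n_i / q:
  layer 1 (clay): t_1 = 7.90 × 0.06 / 3.712e-06 = 1.277e+05 d
  layer 2 (coarse sand): t_2 = 11.3 × 0.28 / 3.712e-06 = 8.525e+05 d
  layer 3 (karst limestone): t_3 = 9.49 × 0.07 / 3.712e-06 = 1.790e+05 d
Total t = Σ t_i = 1.159e+06 days = 3174 years.

3170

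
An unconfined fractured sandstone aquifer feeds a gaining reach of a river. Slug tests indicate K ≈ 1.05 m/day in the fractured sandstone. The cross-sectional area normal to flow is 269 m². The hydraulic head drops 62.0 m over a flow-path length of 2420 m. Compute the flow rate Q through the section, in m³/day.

Hydraulic gradient i = Δh / L = 62.0 / 2420 = 0.02562.
Darcy's law: Q = K · A · i = 1.050 × 269.0 × 0.02562 = 7.236 m³/day.

7.24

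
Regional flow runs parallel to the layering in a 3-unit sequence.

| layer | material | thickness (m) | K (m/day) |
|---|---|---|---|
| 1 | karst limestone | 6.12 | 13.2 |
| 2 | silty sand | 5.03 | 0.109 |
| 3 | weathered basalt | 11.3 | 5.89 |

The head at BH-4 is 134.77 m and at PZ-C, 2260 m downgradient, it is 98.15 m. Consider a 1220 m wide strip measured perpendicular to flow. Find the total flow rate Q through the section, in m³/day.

Flow is parallel to layering, so each bed carries its own Darcy discharge and the transmissivities add.
Σ(K_i·b_i) = 13.2×6.12 + 0.109×5.03 + 5.89×11.3 = 147.9 m²/day.
Hydraulic gradient i = (134.77 − 98.15) / 2260 = 36.62 / 2260 = 0.01620.
Q = Σ(K_i·b_i) · W · i = 147.9 × 1220 × 0.01620 = 2924 m³/day.

2920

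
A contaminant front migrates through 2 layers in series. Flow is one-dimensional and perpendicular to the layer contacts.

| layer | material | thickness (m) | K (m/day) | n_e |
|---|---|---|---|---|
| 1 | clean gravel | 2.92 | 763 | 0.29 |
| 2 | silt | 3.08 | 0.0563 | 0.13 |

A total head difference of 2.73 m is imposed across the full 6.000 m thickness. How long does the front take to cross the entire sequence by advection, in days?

With flow normal to the layers, continuity requires the same specific discharge q through every layer.
Σ(b_i/K_i) = 2.92/763 + 3.08/0.0563 = 54.71 d.
q = Δh / Σ(b_i/K_i) = 2.73 / 54.71 = 0.04990 m/day.
In each layer the seepage velocity is v_i = q/n_i, so the layer transit time is t_i = b_i·n_i / q:
  layer 1 (clean gravel): t_1 = 2.92 × 0.29 / 0.04990 = 16.97 d
  layer 2 (silt): t_2 = 3.08 × 0.13 / 0.04990 = 8.024 d
Total t = Σ t_i = 24.99 days.

25.0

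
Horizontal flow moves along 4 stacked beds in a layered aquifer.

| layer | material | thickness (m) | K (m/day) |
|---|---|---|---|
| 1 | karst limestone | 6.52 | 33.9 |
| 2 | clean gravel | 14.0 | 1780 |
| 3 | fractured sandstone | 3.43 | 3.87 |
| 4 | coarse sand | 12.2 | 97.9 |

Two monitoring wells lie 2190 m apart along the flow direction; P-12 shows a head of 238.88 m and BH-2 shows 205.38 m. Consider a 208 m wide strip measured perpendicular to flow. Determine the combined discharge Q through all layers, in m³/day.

Flow is parallel to layering, so each bed carries its own Darcy discharge and the transmissivities add.
Σ(K_i·b_i) = 33.9×6.52 + 1780×14.0 + 3.87×3.43 + 97.9×12.2 = 26349 m²/day.
Hydraulic gradient i = (238.88 − 205.38) / 2190 = 33.5 / 2190 = 0.01530.
Q = Σ(K_i·b_i) · W · i = 26349 × 208 × 0.01530 = 83835 m³/day.

83800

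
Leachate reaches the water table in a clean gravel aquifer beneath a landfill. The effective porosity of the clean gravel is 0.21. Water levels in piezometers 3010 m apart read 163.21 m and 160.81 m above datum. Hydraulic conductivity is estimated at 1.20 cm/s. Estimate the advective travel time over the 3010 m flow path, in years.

2.09

Convert K: 1.20 cm/s × 864 = 1037 m/day.
Hydraulic gradient i = (163.21 − 160.81) / 3010 = 2.4 / 3010 = 0.0007973.
Darcy flux q = K · i = 1037 × 0.0007973 = 0.8267 m/day.
Seepage velocity v = q / n_e = 0.8267 / 0.21 = 3.937 m/day.
Travel time t = L / v = 3010 / 3.937 = 764.6 days = 2.093 years.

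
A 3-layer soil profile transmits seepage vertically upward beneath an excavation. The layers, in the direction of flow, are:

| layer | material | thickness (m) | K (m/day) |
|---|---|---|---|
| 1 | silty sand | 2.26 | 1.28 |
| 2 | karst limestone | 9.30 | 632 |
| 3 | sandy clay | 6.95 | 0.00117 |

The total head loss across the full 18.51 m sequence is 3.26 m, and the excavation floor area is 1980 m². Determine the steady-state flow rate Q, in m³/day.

1.09

Flow is perpendicular to layering, so the layers act in series and the equivalent K is the thickness-weighted harmonic mean.
Total thickness L = 2.26 + 9.30 + 6.95 = 18.51 m.
Σ(b_i/K_i) = 2.26/1.28 + 9.30/632 + 6.95/0.00117 = 5942 d.
K_eq = L / Σ(b_i/K_i) = 18.51 / 5942 = 0.003115 m/day.
Q = K_eq · A · (Δh/L) = 0.003115 × 1980 × (3.26/18.51) = 1.086 m³/day.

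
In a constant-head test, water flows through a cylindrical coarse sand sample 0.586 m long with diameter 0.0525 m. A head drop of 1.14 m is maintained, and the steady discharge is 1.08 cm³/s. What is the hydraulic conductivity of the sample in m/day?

22.2

Cross-sectional area A = π·(d/2)² = π × (0.0525/2)² = 0.002165 m².
Convert discharge: 1.08 cm³/s = 1.080e-06 m³/s.
Darcy's law rearranged: K = Q·L / (A·Δh) = 1.080e-06 × 0.586 / (0.002165 × 1.14) = 0.0002565 m/s = 22.16 m/day.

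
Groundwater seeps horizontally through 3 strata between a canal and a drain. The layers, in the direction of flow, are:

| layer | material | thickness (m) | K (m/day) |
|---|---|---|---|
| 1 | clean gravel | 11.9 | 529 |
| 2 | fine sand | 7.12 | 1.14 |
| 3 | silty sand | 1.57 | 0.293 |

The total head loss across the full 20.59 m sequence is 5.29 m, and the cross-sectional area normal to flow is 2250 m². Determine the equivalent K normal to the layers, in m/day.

Flow is perpendicular to layering, so the layers act in series and the equivalent K is the thickness-weighted harmonic mean.
Total thickness L = 11.9 + 7.12 + 1.57 = 20.59 m.
Σ(b_i/K_i) = 11.9/529 + 7.12/1.14 + 1.57/0.293 = 11.63 d.
K_eq = L / Σ(b_i/K_i) = 20.59 / 11.63 = 1.771 m/day.

1.77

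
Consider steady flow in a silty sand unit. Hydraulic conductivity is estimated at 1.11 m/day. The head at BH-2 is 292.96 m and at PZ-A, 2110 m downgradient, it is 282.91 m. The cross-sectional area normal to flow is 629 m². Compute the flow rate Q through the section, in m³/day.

3.33

Hydraulic gradient i = (292.96 − 282.91) / 2110 = 10.05 / 2110 = 0.004763.
Darcy's law: Q = K · A · i = 1.110 × 629.0 × 0.004763 = 3.326 m³/day.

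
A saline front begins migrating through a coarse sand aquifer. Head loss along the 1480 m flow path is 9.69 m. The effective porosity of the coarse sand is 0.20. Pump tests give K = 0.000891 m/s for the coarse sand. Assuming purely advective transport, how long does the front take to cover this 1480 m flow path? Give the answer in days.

Convert K: 0.000891 m/s × 86400 = 76.98 m/day.
Hydraulic gradient i = Δh / L = 9.69 / 1480 = 0.006547.
Darcy flux q = K · i = 76.98 × 0.006547 = 0.5040 m/day.
Seepage velocity v = q / n_e = 0.5040 / 0.20 = 2.520 m/day.
Travel time t = L / v = 1480 / 2.520 = 587.3 days.

587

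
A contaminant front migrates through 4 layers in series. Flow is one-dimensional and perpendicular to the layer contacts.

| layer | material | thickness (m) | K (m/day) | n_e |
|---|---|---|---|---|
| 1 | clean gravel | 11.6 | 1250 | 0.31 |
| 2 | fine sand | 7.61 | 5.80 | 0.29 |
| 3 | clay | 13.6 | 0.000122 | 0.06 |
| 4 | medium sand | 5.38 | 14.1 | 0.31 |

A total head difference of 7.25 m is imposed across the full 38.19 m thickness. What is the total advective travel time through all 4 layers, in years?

With flow normal to the layers, continuity requires the same specific discharge q through every layer.
Σ(b_i/K_i) = 11.6/1250 + 7.61/5.80 + 13.6/0.000122 + 5.38/14.1 = 1.115e+05 d.
q = Δh / Σ(b_i/K_i) = 7.25 / 1.115e+05 = 6.504e-05 m/day.
In each layer the seepage velocity is v_i = q/n_i, so the layer transit time is t_i = b_i·n_i / q:
  layer 1 (clean gravel): t_1 = 11.6 × 0.31 / 6.504e-05 = 55293 d
  layer 2 (fine sand): t_2 = 7.61 × 0.29 / 6.504e-05 = 33934 d
  layer 3 (clay): t_3 = 13.6 × 0.06 / 6.504e-05 = 12547 d
  layer 4 (medium sand): t_4 = 5.38 × 0.31 / 6.504e-05 = 25644 d
Total t = Σ t_i = 1.274e+05 days = 348.9 years.

349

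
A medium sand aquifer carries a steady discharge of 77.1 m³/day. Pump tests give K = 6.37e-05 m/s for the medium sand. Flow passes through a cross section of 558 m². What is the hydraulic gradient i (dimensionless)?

0.0251

Convert K: 6.37e-05 m/s × 86400 = 5.504 m/day.
From Q = K·A·i, i = Q / (K·A) = 77.1 / (5.504 × 558.0) = 0.02511.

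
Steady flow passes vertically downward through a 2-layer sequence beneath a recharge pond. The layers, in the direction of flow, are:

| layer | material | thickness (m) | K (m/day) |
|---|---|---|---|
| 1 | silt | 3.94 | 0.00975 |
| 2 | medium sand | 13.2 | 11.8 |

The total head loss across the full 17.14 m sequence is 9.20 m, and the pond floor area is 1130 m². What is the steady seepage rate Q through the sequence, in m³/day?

25.7

Flow is perpendicular to layering, so the layers act in series and the equivalent K is the thickness-weighted harmonic mean.
Total thickness L = 3.94 + 13.2 = 17.14 m.
Σ(b_i/K_i) = 3.94/0.00975 + 13.2/11.8 = 405.2 d.
K_eq = L / Σ(b_i/K_i) = 17.14 / 405.2 = 0.04230 m/day.
Q = K_eq · A · (Δh/L) = 0.04230 × 1130 × (9.20/17.14) = 25.66 m³/day.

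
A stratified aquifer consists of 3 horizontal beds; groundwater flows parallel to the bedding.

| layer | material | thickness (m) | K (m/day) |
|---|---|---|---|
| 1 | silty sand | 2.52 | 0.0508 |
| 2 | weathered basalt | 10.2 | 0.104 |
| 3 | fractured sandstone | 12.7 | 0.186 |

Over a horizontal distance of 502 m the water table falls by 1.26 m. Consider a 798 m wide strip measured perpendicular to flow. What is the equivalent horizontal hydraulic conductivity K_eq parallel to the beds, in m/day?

Flow is parallel to layering, so each bed carries its own Darcy discharge and the transmissivities add.
Σ(K_i·b_i) = 0.0508×2.52 + 0.104×10.2 + 0.186×12.7 = 3.551 m²/day.
Total thickness b = 25.42 m, so K_eq = Σ(K_i·b_i)/b = 0.1397 m/day.

0.140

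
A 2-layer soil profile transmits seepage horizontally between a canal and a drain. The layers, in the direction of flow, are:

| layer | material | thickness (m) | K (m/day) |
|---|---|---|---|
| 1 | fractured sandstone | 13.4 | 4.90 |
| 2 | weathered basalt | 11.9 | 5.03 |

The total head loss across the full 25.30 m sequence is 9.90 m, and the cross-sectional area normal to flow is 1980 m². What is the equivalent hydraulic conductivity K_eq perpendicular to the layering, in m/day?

4.96

Flow is perpendicular to layering, so the layers act in series and the equivalent K is the thickness-weighted harmonic mean.
Total thickness L = 13.4 + 11.9 = 25.30 m.
Σ(b_i/K_i) = 13.4/4.90 + 11.9/5.03 = 5.100 d.
K_eq = L / Σ(b_i/K_i) = 25.30 / 5.100 = 4.960 m/day.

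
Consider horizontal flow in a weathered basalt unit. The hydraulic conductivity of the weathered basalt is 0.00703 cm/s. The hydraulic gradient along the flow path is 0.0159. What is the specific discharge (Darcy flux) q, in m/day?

Convert K: 0.00703 cm/s × 864 = 6.074 m/day.
Hydraulic gradient i = 0.0159.
Specific discharge q = K · i = 6.074 × 0.01590 = 0.09658 m/day.

0.0966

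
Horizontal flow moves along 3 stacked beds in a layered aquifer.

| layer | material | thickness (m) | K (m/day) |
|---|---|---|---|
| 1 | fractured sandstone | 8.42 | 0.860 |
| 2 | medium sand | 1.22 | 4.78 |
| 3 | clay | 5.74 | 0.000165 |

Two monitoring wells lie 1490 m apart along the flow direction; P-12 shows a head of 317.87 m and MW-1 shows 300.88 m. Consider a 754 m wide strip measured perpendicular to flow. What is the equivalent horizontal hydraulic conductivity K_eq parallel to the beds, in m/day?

Flow is parallel to layering, so each bed carries its own Darcy discharge and the transmissivities add.
Σ(K_i·b_i) = 0.860×8.42 + 4.78×1.22 + 0.000165×5.74 = 13.07 m²/day.
Total thickness b = 15.38 m, so K_eq = Σ(K_i·b_i)/b = 0.8500 m/day.

0.850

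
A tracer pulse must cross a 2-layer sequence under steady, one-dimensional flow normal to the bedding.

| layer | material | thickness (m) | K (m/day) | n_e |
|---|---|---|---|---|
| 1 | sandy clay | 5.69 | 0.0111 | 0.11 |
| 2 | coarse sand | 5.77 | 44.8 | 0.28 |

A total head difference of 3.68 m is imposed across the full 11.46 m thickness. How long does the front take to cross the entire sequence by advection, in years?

0.855

With flow normal to the layers, continuity requires the same specific discharge q through every layer.
Σ(b_i/K_i) = 5.69/0.0111 + 5.77/44.8 = 512.7 d.
q = Δh / Σ(b_i/K_i) = 3.68 / 512.7 = 0.007177 m/day.
In each layer the seepage velocity is v_i = q/n_i, so the layer transit time is t_i = b_i·n_i / q:
  layer 1 (sandy clay): t_1 = 5.69 × 0.11 / 0.007177 = 87.21 d
  layer 2 (coarse sand): t_2 = 5.77 × 0.28 / 0.007177 = 225.1 d
Total t = Σ t_i = 312.3 days = 0.8551 years.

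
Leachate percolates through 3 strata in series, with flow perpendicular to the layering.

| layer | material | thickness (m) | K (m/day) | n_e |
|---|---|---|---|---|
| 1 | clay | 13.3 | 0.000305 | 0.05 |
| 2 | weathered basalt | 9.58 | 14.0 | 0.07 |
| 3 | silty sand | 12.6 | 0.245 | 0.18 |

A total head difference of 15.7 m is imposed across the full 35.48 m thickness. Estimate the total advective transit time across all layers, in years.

27.4

With flow normal to the layers, continuity requires the same specific discharge q through every layer.
Σ(b_i/K_i) = 13.3/0.000305 + 9.58/14.0 + 12.6/0.245 = 43659 d.
q = Δh / Σ(b_i/K_i) = 15.7 / 43659 = 0.0003596 m/day.
In each layer the seepage velocity is v_i = q/n_i, so the layer transit time is t_i = b_i·n_i / q:
  layer 1 (clay): t_1 = 13.3 × 0.05 / 0.0003596 = 1849 d
  layer 2 (weathered basalt): t_2 = 9.58 × 0.07 / 0.0003596 = 1865 d
  layer 3 (silty sand): t_3 = 12.6 × 0.18 / 0.0003596 = 6307 d
Total t = Σ t_i = 10021 days = 27.44 years.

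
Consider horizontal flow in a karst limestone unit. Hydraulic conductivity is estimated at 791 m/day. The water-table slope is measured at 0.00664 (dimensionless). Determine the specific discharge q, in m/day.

Hydraulic gradient i = 0.00664.
Specific discharge q = K · i = 791.0 × 0.006640 = 5.252 m/day.

5.25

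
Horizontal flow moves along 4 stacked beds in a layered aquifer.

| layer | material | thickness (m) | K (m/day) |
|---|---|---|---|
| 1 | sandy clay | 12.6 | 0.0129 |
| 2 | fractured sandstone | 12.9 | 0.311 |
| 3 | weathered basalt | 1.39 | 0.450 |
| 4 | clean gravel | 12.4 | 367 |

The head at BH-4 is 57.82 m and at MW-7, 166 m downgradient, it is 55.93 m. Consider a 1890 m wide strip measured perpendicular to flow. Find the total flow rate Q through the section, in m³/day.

98000

Flow is parallel to layering, so each bed carries its own Darcy discharge and the transmissivities add.
Σ(K_i·b_i) = 0.0129×12.6 + 0.311×12.9 + 0.450×1.39 + 367×12.4 = 4556 m²/day.
Hydraulic gradient i = (57.82 − 55.93) / 166 = 1.89 / 166 = 0.01139.
Q = Σ(K_i·b_i) · W · i = 4556 × 1890 × 0.01139 = 98030 m³/day.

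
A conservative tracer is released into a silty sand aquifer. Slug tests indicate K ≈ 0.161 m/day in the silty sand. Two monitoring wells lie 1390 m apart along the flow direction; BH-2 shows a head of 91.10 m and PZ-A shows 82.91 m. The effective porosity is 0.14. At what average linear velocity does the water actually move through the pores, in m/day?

Hydraulic gradient i = (91.10 − 82.91) / 1390 = 8.19 / 1390 = 0.005892.
Darcy flux q = K · i = 0.1610 × 0.005892 = 0.0009486 m/day.
Seepage velocity v = q / n_e = 0.0009486 / 0.14 = 0.006776 m/day.

0.00678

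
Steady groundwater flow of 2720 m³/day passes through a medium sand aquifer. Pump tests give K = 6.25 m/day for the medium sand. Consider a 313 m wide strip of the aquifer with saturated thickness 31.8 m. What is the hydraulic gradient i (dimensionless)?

0.0437

Cross-sectional area A = 313 × 31.8 = 9953 m².
From Q = K·A·i, i = Q / (K·A) = 2720 / (6.250 × 9953) = 0.04372.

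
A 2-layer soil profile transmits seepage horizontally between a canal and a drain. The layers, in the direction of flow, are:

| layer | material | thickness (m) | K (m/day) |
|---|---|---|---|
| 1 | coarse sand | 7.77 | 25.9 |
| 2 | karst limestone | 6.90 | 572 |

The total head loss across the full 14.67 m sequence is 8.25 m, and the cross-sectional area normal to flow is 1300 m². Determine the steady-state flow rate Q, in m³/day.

34400

Flow is perpendicular to layering, so the layers act in series and the equivalent K is the thickness-weighted harmonic mean.
Total thickness L = 7.77 + 6.90 = 14.67 m.
Σ(b_i/K_i) = 7.77/25.9 + 6.90/572 = 0.3121 d.
K_eq = L / Σ(b_i/K_i) = 14.67 / 0.3121 = 47.01 m/day.
Q = K_eq · A · (Δh/L) = 47.01 × 1300 × (8.25/14.67) = 34368 m³/day.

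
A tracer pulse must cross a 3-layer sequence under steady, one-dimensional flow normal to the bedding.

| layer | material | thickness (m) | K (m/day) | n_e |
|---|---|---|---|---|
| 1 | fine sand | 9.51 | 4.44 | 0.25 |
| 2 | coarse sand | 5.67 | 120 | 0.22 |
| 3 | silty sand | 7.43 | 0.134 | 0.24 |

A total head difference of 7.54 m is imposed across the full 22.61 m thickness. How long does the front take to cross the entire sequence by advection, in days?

With flow normal to the layers, continuity requires the same specific discharge q through every layer.
Σ(b_i/K_i) = 9.51/4.44 + 5.67/120 + 7.43/0.134 = 57.64 d.
q = Δh / Σ(b_i/K_i) = 7.54 / 57.64 = 0.1308 m/day.
In each layer the seepage velocity is v_i = q/n_i, so the layer transit time is t_i = b_i·n_i / q:
  layer 1 (fine sand): t_1 = 9.51 × 0.25 / 0.1308 = 18.17 d
  layer 2 (coarse sand): t_2 = 5.67 × 0.22 / 0.1308 = 9.535 d
  layer 3 (silty sand): t_3 = 7.43 × 0.24 / 0.1308 = 13.63 d
Total t = Σ t_i = 41.34 days.

41.3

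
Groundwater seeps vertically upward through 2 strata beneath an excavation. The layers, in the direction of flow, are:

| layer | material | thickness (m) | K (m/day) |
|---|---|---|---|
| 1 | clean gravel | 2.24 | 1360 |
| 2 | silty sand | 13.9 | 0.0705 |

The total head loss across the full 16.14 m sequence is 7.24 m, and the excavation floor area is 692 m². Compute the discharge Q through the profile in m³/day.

25.4

Flow is perpendicular to layering, so the layers act in series and the equivalent K is the thickness-weighted harmonic mean.
Total thickness L = 2.24 + 13.9 = 16.14 m.
Σ(b_i/K_i) = 2.24/1360 + 13.9/0.0705 = 197.2 d.
K_eq = L / Σ(b_i/K_i) = 16.14 / 197.2 = 0.08186 m/day.
Q = K_eq · A · (Δh/L) = 0.08186 × 692 × (7.24/16.14) = 25.41 m³/day.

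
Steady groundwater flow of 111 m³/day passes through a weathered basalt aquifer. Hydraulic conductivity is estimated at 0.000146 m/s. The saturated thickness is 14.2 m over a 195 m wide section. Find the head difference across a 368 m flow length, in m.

1.17

Convert K: 0.000146 m/s × 86400 = 12.61 m/day.
Cross-sectional area A = 195 × 14.2 = 2769 m².
From Q = K·A·i, i = Q / (K·A) = 111 / (12.61 × 2769) = 0.003178.
Head loss Δh = i · L = 0.003178 × 368 = 1.169 m.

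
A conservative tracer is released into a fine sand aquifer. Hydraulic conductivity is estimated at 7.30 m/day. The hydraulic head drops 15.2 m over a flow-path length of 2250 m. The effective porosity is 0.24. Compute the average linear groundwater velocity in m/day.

Hydraulic gradient i = Δh / L = 15.2 / 2250 = 0.006756.
Darcy flux q = K · i = 7.300 × 0.006756 = 0.04932 m/day.
Seepage velocity v = q / n_e = 0.04932 / 0.24 = 0.2055 m/day.

0.205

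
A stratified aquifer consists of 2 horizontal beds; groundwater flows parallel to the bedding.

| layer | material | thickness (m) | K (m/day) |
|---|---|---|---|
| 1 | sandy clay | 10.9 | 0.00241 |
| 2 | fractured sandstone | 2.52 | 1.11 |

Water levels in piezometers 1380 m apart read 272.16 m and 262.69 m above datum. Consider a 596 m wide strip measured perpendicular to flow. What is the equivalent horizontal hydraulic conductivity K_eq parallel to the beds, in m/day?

Flow is parallel to layering, so each bed carries its own Darcy discharge and the transmissivities add.
Σ(K_i·b_i) = 0.00241×10.9 + 1.11×2.52 = 2.823 m²/day.
Total thickness b = 13.42 m, so K_eq = Σ(K_i·b_i)/b = 0.2104 m/day.

0.210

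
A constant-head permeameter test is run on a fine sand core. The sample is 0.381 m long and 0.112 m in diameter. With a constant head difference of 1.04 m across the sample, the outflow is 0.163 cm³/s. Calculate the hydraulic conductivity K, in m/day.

Cross-sectional area A = π·(d/2)² = π × (0.112/2)² = 0.009852 m².
Convert discharge: 0.163 cm³/s = 1.630e-07 m³/s.
Darcy's law rearranged: K = Q·L / (A·Δh) = 1.630e-07 × 0.381 / (0.009852 × 1.04) = 6.061e-06 m/s = 0.5237 m/day.

0.524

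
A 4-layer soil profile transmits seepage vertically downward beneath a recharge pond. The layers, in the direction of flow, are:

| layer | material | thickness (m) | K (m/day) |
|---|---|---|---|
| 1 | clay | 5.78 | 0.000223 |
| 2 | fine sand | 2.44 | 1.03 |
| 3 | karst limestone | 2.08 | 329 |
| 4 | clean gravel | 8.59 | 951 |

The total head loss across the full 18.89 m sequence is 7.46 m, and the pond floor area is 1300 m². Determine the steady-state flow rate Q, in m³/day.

0.374

Flow is perpendicular to layering, so the layers act in series and the equivalent K is the thickness-weighted harmonic mean.
Total thickness L = 5.78 + 2.44 + 2.08 + 8.59 = 18.89 m.
Σ(b_i/K_i) = 5.78/0.000223 + 2.44/1.03 + 2.08/329 + 8.59/951 = 25922 d.
K_eq = L / Σ(b_i/K_i) = 18.89 / 25922 = 0.0007287 m/day.
Q = K_eq · A · (Δh/L) = 0.0007287 × 1300 × (7.46/18.89) = 0.3741 m³/day.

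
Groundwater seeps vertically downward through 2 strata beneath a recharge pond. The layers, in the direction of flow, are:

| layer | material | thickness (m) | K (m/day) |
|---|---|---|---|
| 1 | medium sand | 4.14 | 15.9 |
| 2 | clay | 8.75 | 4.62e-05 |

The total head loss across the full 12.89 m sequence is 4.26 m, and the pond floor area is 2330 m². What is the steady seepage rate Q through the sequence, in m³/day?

0.0524

Flow is perpendicular to layering, so the layers act in series and the equivalent K is the thickness-weighted harmonic mean.
Total thickness L = 4.14 + 8.75 = 12.89 m.
Σ(b_i/K_i) = 4.14/15.9 + 8.75/4.62e-05 = 1.894e+05 d.
K_eq = L / Σ(b_i/K_i) = 12.89 / 1.894e+05 = 6.806e-05 m/day.
Q = K_eq · A · (Δh/L) = 6.806e-05 × 2330 × (4.26/12.89) = 0.05241 m³/day.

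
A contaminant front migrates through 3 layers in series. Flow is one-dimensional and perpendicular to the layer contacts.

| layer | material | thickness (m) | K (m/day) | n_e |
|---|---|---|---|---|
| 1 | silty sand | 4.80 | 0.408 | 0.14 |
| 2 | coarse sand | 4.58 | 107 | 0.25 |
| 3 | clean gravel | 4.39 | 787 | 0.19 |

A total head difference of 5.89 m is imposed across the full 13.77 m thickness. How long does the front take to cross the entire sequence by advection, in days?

5.32

With flow normal to the layers, continuity requires the same specific discharge q through every layer.
Σ(b_i/K_i) = 4.80/0.408 + 4.58/107 + 4.39/787 = 11.81 d.
q = Δh / Σ(b_i/K_i) = 5.89 / 11.81 = 0.4986 m/day.
In each layer the seepage velocity is v_i = q/n_i, so the layer transit time is t_i = b_i·n_i / q:
  layer 1 (silty sand): t_1 = 4.80 × 0.14 / 0.4986 = 1.348 d
  layer 2 (coarse sand): t_2 = 4.58 × 0.25 / 0.4986 = 2.296 d
  layer 3 (clean gravel): t_3 = 4.39 × 0.19 / 0.4986 = 1.673 d
Total t = Σ t_i = 5.317 days.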